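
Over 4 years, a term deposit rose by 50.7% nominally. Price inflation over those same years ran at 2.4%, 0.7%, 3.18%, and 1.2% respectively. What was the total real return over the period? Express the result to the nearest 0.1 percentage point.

Cumulative inflation factor: 1.024 × 1.007 × 1.0318 × 1.012 ≈ 1.07673.
Nominal growth factor: 1.50700. Real growth factor = 1.50700 / 1.07673 ≈ 1.39961.
Total real return ≈ 39.9612%.

40.0%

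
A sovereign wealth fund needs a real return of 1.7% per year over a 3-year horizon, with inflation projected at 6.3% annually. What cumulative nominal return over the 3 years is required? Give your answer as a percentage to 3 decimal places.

Required annual nominal rate: (1+1.7%)(1+6.3%) − 1 = 8.1071%.
Cumulative over 3 years: (1 + 0.081071)^3 − 1 ≈ 0.26346.

26.346%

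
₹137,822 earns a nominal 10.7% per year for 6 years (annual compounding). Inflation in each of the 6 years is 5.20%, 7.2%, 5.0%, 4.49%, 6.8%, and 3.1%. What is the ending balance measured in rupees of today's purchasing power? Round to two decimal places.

₹186,165.76

Nominal value at maturity: ₹137,822 × (1 + 10.7%)^6 ≈ ₹253,632.13.
Price-level factor over 6 years: 1.0520 × 1.072 × 1.050 × 1.0449 × 1.068 × 1.031 ≈ 1.3623994869.
The maturity value deflated by that factor is the answer in today's purchasing power.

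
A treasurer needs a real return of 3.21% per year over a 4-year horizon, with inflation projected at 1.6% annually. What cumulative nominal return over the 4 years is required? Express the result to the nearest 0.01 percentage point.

Required annual nominal rate: (1+3.21%)(1+1.6%) − 1 = 4.86136%.
Cumulative over 4 years: (1 + 0.0486136)^4 − 1 ≈ 0.20910.

20.91%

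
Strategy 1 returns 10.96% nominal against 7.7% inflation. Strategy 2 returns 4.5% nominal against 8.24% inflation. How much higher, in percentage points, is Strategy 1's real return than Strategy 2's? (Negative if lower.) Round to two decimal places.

6.48

Strategy 1 real return: 1.1096/1.077 − 1 = 3.027%.
Strategy 2 real return: 1.045/1.0824 − 1 = -3.455%.
Difference: 3.027 − (-3.455) = 6.482 pp.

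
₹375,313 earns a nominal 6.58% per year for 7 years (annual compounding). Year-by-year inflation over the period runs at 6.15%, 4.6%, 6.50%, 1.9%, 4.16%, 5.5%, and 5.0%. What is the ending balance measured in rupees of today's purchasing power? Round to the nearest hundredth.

₹421,701.76

Nominal value at maturity: ₹375,313 × (1 + 6.58%)^7 ≈ ₹586,305.03.
Price-level factor over 7 years: 1.0615 × 1.046 × 1.0650 × 1.019 × 1.0416 × 1.055 × 1.050 ≈ 1.3903309951.
The maturity value deflated by that factor is the answer in today's purchasing power.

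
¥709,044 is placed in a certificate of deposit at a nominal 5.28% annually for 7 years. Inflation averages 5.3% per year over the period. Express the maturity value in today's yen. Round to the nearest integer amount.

Nominal value at maturity: ¥709,044 × (1 + 5.28%)^7 ≈ ¥1,016,469.
Price-level factor over 7 years: (1 + 5.3%)^7 ≈ 1.4354848003.
Dividing the nominal maturity value by the price-level factor gives the value in today's money.

¥708,102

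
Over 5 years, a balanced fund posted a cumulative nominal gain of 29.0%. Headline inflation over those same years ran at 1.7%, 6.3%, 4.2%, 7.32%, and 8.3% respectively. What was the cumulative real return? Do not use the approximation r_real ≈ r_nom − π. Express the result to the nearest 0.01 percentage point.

-1.47%

Cumulative inflation factor: 1.017 × 1.063 × 1.042 × 1.0732 × 1.083 ≈ 1.30928.
Nominal growth factor: 1.29000. Real growth factor = 1.29000 / 1.30928 ≈ 0.98528.
Total real return ≈ -1.4722%.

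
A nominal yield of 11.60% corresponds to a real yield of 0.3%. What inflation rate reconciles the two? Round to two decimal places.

11.27%

From (1+r_nom) = (1+r_real)(1+π), we get 1+π = (1 + 11.60%)/(1 + 0.3%) = 1.1160/1.003 ≈ 1.11266.
So π ≈ 11.2662%.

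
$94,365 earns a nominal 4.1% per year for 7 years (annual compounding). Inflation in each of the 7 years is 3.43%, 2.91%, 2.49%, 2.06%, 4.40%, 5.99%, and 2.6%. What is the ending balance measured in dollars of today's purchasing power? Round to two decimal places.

$98,903.61

Nominal value at maturity: $94,365 × (1 + 4.1%)^7 ≈ $125,016.13.
Price-level factor over 7 years: 1.0343 × 1.0291 × 1.0249 × 1.0206 × 1.0440 × 1.0599 × 1.026 ≈ 1.2640199010.
Dividing the nominal maturity value by the price-level factor gives the value in today's money.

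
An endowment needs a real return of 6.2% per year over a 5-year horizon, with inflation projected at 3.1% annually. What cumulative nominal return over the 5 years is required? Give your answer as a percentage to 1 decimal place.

Required annual nominal rate: (1+6.2%)(1+3.1%) − 1 = 9.4922%.
Cumulative over 5 years: (1 + 0.094922)^5 − 1 ≈ 0.57368.

57.4%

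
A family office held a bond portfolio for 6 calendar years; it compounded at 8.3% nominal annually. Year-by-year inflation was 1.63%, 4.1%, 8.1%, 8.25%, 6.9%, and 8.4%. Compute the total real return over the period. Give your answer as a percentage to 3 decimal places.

12.470%

Cumulative inflation factor: 1.0163 × 1.041 × 1.081 × 1.0825 × 1.069 × 1.084 ≈ 1.43461.
Nominal growth factor: 1.61351. Real growth factor = 1.61351 / 1.43461 ≈ 1.12470.
Total real return ≈ 12.4702%.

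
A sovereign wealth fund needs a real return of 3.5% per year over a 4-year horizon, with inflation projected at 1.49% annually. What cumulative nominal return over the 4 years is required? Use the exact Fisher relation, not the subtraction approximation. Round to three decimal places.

21.746%

Required annual nominal rate: (1+3.5%)(1+1.49%) − 1 = 5.04215%.
Cumulative over 4 years: (1 + 0.0504215)^4 − 1 ≈ 0.21746.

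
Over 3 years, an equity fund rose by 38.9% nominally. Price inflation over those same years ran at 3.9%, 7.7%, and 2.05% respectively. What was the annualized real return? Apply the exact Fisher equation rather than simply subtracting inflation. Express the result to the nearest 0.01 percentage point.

Cumulative inflation factor: 1.039 × 1.077 × 1.0205 ≈ 1.14194.
Nominal growth factor: 1.38900. Real growth factor = 1.38900 / 1.14194 ≈ 1.21635.
Annualized: 1.21635^(1/3) − 1 ≈ 0.06746.

6.75%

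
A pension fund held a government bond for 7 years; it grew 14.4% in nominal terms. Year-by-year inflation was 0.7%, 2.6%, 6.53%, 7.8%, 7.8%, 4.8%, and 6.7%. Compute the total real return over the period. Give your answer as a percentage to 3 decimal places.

-20.014%

Cumulative inflation factor: 1.007 × 1.026 × 1.0653 × 1.078 × 1.078 × 1.048 × 1.067 ≈ 1.43025.
Nominal growth factor: 1.14400. Real growth factor = 1.14400 / 1.43025 ≈ 0.79986.
Total real return ≈ -20.0140%.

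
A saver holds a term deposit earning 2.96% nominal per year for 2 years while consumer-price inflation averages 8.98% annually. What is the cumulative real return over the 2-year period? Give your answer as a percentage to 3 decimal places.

-10.743%

The annual real rate is (1+2.96%)/(1+8.98%) − 1 = -5.5239%.
Compounded over 2 years: (1 + -0.055239)^2 − 1 ≈ -0.10743.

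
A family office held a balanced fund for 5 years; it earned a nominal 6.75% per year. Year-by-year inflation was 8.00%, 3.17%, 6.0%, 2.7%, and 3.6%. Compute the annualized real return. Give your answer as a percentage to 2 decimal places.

1.98%

Cumulative inflation factor: 1.0800 × 1.0317 × 1.060 × 1.027 × 1.036 ≈ 1.25665.
Nominal growth factor: 1.38624. Real growth factor = 1.38624 / 1.25665 ≈ 1.10313.
Annualized: 1.10313^(1/5) − 1 ≈ 0.01982.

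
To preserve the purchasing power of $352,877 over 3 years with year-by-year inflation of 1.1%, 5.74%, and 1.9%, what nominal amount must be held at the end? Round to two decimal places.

$384,404.09

Cumulative price-level factor: 1.011 × 1.0574 × 1.019 = 1.0893429966.
The nominal amount required is $352,877 scaled up by that factor.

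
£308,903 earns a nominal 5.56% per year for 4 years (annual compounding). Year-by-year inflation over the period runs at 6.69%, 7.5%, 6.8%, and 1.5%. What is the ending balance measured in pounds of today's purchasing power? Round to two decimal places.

£308,496.46

Nominal value at maturity: £308,903 × (1 + 5.56%)^4 ≈ £383,547.94.
Price-level factor over 4 years: 1.0669 × 1.075 × 1.068 × 1.015 ≈ 1.2432815084.
Dividing the nominal maturity value by the price-level factor gives the value in today's money.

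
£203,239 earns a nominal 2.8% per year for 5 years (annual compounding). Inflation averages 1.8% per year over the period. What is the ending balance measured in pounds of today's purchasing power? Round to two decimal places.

£213,419.32

Nominal value at maturity: £203,239 × (1 + 2.8%)^5 ≈ £233,331.10.
Price-level factor over 5 years: (1 + 1.8%)^5 ≈ 1.0932988468.
Dividing the nominal maturity value by the price-level factor gives the value in today's money.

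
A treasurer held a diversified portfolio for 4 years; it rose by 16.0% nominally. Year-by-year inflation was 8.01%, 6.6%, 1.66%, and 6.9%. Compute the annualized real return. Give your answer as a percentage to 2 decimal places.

Cumulative inflation factor: 1.0801 × 1.066 × 1.0166 × 1.069 ≈ 1.25126.
Nominal growth factor: 1.16000. Real growth factor = 1.16000 / 1.25126 ≈ 0.92706.
Annualized: 0.92706^(1/4) − 1 ≈ -0.01876.

-1.88%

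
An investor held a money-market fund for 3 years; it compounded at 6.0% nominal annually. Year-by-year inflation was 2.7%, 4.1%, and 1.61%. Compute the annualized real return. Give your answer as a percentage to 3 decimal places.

Cumulative inflation factor: 1.027 × 1.041 × 1.0161 ≈ 1.08632.
Nominal growth factor: 1.19102. Real growth factor = 1.19102 / 1.08632 ≈ 1.09638.
Annualized: 1.09638^(1/3) − 1 ≈ 0.03115.

3.115%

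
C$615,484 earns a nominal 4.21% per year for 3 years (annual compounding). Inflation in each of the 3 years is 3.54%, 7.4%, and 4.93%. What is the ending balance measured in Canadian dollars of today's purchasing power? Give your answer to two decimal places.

Nominal value at maturity: C$615,484 × (1 + 4.21%)^3 ≈ C$696,538.23.
Price-level factor over 3 years: 1.0354 × 1.074 × 1.0493 ≈ 1.1668421663.
The maturity value deflated by that factor is the answer in today's purchasing power.

C$596,942.97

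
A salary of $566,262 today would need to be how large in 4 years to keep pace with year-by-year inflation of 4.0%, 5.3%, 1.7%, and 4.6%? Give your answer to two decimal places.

$659,677.64

Cumulative price-level factor: 1.040 × 1.053 × 1.017 × 1.046 ≈ 1.1649689438.
The nominal amount required is $566,262 scaled up by that factor.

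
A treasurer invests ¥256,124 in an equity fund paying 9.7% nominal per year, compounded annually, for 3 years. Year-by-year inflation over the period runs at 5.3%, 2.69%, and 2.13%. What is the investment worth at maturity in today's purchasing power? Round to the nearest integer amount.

¥306,168

Nominal value at maturity: ¥256,124 × (1 + 9.7%)^3 ≈ ¥338,119.
Price-level factor over 3 years: 1.053 × 1.0269 × 1.0213 ≈ 1.1043579374.
Dividing the nominal maturity value by the price-level factor gives the value in today's money.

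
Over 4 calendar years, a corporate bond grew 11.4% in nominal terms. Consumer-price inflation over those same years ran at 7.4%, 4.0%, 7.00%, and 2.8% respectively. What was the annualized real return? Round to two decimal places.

Cumulative inflation factor: 1.074 × 1.040 × 1.0700 × 1.028 ≈ 1.22861.
Nominal growth factor: 1.11400. Real growth factor = 1.11400 / 1.22861 ≈ 0.90671.
Annualized: 0.90671^(1/4) − 1 ≈ -0.02418.

-2.42%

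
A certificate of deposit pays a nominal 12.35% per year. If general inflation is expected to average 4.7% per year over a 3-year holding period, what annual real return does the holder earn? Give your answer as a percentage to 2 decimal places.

With constant rates the annual real return is the same each year: (1+12.35%)/(1+4.7%) − 1 = 0.07307.

7.31%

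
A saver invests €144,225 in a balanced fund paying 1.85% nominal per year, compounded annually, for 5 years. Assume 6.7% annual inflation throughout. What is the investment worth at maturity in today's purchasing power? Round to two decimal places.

Nominal value at maturity: €144,225 × (1 + 1.85%)^5 ≈ €158,068.64.
Price-level factor over 5 years: (1 + 6.7%)^5 ≈ 1.3829997357.
Dividing the nominal maturity value by the price-level factor gives the value in today's money.

€114,294.05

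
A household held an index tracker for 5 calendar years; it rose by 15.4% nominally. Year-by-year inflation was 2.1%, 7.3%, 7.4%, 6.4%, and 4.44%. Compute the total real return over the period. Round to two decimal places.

Cumulative inflation factor: 1.021 × 1.073 × 1.074 × 1.064 × 1.0444 ≈ 1.30749.
Nominal growth factor: 1.15400. Real growth factor = 1.15400 / 1.30749 ≈ 0.88261.
Total real return ≈ -11.7393%.

-11.74%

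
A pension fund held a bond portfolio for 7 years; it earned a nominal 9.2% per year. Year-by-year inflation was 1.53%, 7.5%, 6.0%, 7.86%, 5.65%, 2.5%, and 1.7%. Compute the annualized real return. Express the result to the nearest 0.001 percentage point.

Cumulative inflation factor: 1.0153 × 1.075 × 1.060 × 1.0786 × 1.0565 × 1.025 × 1.017 ≈ 1.37431.
Nominal growth factor: 1.85165. Real growth factor = 1.85165 / 1.37431 ≈ 1.34733.
Annualized: 1.34733^(1/7) − 1 ≈ 0.04351.

4.351%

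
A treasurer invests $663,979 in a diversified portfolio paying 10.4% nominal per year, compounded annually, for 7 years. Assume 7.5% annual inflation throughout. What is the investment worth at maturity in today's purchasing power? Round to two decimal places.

Nominal value at maturity: $663,979 × (1 + 10.4%)^7 ≈ $1,327,204.54.
Price-level factor over 7 years: (1 + 7.5%)^7 ≈ 1.6590491401.
Dividing the nominal maturity value by the price-level factor gives the value in today's money.

$799,979.04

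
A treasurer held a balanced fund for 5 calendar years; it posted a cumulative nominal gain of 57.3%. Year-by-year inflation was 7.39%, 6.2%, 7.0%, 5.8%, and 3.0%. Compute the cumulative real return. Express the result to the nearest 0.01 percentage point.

18.29%

Cumulative inflation factor: 1.0739 × 1.062 × 1.070 × 1.058 × 1.030 ≈ 1.32983.
Nominal growth factor: 1.57300. Real growth factor = 1.57300 / 1.32983 ≈ 1.18286.
Total real return ≈ 18.2861%.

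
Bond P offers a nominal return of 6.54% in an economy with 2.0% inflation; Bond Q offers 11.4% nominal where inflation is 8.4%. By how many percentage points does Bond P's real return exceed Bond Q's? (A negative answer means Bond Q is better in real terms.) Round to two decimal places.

Bond P real return: 1.0654/1.020 − 1 = 4.451%.
Bond Q real return: 1.114/1.084 − 1 = 2.768%.
Difference: 4.451 − 2.768 = 1.683 pp.

1.68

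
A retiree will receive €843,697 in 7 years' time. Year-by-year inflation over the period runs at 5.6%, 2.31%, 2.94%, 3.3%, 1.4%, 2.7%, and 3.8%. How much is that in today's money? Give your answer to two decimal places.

Price-level factor over 7 years: 1.056 × 1.0231 × 1.0294 × 1.033 × 1.014 × 1.027 × 1.038 ≈ 1.2418588608.
Purchasing power today: €843,697 divided by that factor.

€679,382.36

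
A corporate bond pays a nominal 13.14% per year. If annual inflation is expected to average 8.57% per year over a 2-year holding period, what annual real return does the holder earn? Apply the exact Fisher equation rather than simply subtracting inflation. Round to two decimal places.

With constant rates the annual real return is the same each year: (1+13.14%)/(1+8.57%) − 1 = 0.04209.

4.21%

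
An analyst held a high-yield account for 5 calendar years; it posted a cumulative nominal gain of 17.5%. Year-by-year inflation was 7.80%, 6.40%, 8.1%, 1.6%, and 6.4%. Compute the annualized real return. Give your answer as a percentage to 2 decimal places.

-2.60%

Cumulative inflation factor: 1.0780 × 1.0640 × 1.081 × 1.016 × 1.064 ≈ 1.34036.
Nominal growth factor: 1.17500. Real growth factor = 1.17500 / 1.34036 ≈ 0.87663.
Annualized: 0.87663^(1/5) − 1 ≈ -0.02599.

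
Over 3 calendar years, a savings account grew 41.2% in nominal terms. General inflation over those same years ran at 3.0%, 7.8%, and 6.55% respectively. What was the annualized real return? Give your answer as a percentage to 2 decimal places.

6.07%

Cumulative inflation factor: 1.030 × 1.078 × 1.0655 ≈ 1.18307.
Nominal growth factor: 1.41200. Real growth factor = 1.41200 / 1.18307 ≈ 1.19351.
Annualized: 1.19351^(1/3) − 1 ≈ 0.06074.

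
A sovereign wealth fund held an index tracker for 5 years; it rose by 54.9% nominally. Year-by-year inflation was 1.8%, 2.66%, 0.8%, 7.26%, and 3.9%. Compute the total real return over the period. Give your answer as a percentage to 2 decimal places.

Cumulative inflation factor: 1.018 × 1.0266 × 1.008 × 1.0726 × 1.039 ≈ 1.17399.
Nominal growth factor: 1.54900. Real growth factor = 1.54900 / 1.17399 ≈ 1.31944.
Total real return ≈ 31.9437%.

31.94%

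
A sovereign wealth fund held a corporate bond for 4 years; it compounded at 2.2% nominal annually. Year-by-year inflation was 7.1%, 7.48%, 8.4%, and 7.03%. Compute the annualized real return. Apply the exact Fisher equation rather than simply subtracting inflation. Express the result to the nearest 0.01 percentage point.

Cumulative inflation factor: 1.071 × 1.0748 × 1.084 × 1.0703 ≈ 1.33552.
Nominal growth factor: 1.09095. Real growth factor = 1.09095 / 1.33552 ≈ 0.81687.
Annualized: 0.81687^(1/4) − 1 ≈ -0.04931.

-4.93%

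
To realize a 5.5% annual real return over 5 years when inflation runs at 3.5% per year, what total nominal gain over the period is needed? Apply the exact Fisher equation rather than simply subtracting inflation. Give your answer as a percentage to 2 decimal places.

55.23%

Required annual nominal rate: (1+5.5%)(1+3.5%) − 1 = 9.1925%.
Cumulative over 5 years: (1 + 0.091925)^5 − 1 ≈ 0.55226.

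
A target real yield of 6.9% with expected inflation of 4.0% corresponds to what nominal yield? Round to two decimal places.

By the Fisher equation, 1 + r_nom = (1 + 6.9%)(1 + 4.0%) = 1.069 × 1.040 = 1.11176.
So r_nom = 11.176%.

11.18%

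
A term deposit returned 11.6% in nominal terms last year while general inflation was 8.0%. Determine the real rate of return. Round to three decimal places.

Real return via the Fisher equation: (1 + 11.6%)/(1 + 8.0%) − 1 = 1.116/1.080 − 1 ≈ 0.03333.

3.333%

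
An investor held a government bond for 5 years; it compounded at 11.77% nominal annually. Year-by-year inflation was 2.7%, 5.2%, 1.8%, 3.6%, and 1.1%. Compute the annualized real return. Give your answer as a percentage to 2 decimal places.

Cumulative inflation factor: 1.027 × 1.052 × 1.018 × 1.036 × 1.011 ≈ 1.15198.
Nominal growth factor: 1.74432. Real growth factor = 1.74432 / 1.15198 ≈ 1.51419.
Annualized: 1.51419^(1/5) − 1 ≈ 0.08652.

8.65%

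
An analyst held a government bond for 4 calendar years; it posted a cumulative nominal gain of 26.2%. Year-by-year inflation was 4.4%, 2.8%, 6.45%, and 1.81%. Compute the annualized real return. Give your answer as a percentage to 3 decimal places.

Cumulative inflation factor: 1.044 × 1.028 × 1.0645 × 1.0181 ≈ 1.16313.
Nominal growth factor: 1.26200. Real growth factor = 1.26200 / 1.16313 ≈ 1.08500.
Annualized: 1.08500^(1/4) − 1 ≈ 0.02060.

2.060%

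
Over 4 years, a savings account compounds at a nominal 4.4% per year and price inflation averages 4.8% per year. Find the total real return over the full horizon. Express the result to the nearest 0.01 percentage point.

-1.52%

The annual real rate is (1+4.4%)/(1+4.8%) − 1 = -0.3817%.
Compounded over 4 years: (1 + -0.003817)^4 − 1 ≈ -0.01518.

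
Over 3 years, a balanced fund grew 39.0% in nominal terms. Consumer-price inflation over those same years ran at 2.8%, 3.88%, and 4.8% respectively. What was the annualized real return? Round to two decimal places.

Cumulative inflation factor: 1.028 × 1.0388 × 1.048 ≈ 1.11914.
Nominal growth factor: 1.39000. Real growth factor = 1.39000 / 1.11914 ≈ 1.24202.
Annualized: 1.24202^(1/3) − 1 ≈ 0.07492.

7.49%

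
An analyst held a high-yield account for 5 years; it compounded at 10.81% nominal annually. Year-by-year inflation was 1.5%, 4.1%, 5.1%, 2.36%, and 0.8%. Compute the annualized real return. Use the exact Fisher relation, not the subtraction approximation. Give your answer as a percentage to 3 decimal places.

Cumulative inflation factor: 1.015 × 1.041 × 1.051 × 1.0236 × 1.008 ≈ 1.14580.
Nominal growth factor: 1.67069. Real growth factor = 1.67069 / 1.14580 ≈ 1.45809.
Annualized: 1.45809^(1/5) − 1 ≈ 0.07834.

7.834%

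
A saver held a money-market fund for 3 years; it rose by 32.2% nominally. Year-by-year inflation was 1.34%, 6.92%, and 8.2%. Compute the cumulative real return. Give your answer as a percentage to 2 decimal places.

Cumulative inflation factor: 1.0134 × 1.0692 × 1.082 ≈ 1.17238.
Nominal growth factor: 1.32200. Real growth factor = 1.32200 / 1.17238 ≈ 1.12762.
Total real return ≈ 12.7624%.

12.76%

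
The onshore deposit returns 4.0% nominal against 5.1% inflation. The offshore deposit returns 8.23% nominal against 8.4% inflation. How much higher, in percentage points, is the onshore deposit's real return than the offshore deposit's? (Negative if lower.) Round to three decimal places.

The onshore deposit real return: 1.040/1.051 − 1 = -1.0466%.
The offshore deposit real return: 1.0823/1.084 − 1 = -0.1568%.
Difference: -1.0466 − (-0.1568) = -0.8898 pp.

-0.890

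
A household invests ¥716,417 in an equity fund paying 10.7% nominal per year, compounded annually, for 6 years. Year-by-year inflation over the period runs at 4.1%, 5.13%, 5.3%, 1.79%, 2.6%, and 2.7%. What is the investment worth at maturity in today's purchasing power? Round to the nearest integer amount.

Nominal value at maturity: ¥716,417 × (1 + 10.7%)^6 ≈ ¥1,318,413.
Price-level factor over 6 years: 1.041 × 1.0513 × 1.053 × 1.0179 × 1.026 × 1.027 ≈ 1.2360290668.
The maturity value deflated by that factor is the answer in today's purchasing power.

¥1,066,652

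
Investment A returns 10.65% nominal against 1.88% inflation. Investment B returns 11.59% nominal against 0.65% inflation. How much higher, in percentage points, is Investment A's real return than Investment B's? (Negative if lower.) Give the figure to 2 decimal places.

Investment A real return: 1.1065/1.0188 − 1 = 8.608%.
Investment B real return: 1.1159/1.0065 − 1 = 10.869%.
Difference: 8.608 − 10.869 = -2.261 pp.

-2.26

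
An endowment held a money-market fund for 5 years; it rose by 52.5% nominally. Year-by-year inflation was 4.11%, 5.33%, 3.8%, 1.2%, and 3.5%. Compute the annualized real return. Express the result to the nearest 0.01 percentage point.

Cumulative inflation factor: 1.0411 × 1.0533 × 1.038 × 1.012 × 1.035 ≈ 1.19224.
Nominal growth factor: 1.52500. Real growth factor = 1.52500 / 1.19224 ≈ 1.27911.
Annualized: 1.27911^(1/5) − 1 ≈ 0.05046.

5.05%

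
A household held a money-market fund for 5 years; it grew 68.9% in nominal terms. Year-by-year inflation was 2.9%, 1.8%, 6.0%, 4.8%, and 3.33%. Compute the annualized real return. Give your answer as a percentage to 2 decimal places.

Cumulative inflation factor: 1.029 × 1.018 × 1.060 × 1.048 × 1.0333 ≈ 1.20242.
Nominal growth factor: 1.68900. Real growth factor = 1.68900 / 1.20242 ≈ 1.40467.
Annualized: 1.40467^(1/5) − 1 ≈ 0.07032.

7.03%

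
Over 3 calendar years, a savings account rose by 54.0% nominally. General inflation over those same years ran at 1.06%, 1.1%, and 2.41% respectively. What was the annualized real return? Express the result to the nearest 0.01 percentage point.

13.75%

Cumulative inflation factor: 1.0106 × 1.011 × 1.0241 ≈ 1.04634.
Nominal growth factor: 1.54000. Real growth factor = 1.54000 / 1.04634 ≈ 1.47180.
Annualized: 1.47180^(1/3) − 1 ≈ 0.13749.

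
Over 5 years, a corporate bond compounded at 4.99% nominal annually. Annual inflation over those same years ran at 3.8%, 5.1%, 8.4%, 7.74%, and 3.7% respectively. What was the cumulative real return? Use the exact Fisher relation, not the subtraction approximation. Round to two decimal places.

Cumulative inflation factor: 1.038 × 1.051 × 1.084 × 1.0774 × 1.037 ≈ 1.32125.
Nominal growth factor: 1.27567. Real growth factor = 1.27567 / 1.32125 ≈ 0.96551.
Total real return ≈ -3.4495%.

-3.45%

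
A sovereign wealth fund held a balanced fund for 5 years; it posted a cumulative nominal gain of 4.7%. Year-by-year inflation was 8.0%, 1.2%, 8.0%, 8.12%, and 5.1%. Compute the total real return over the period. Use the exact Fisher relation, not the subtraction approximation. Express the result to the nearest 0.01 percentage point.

Cumulative inflation factor: 1.080 × 1.012 × 1.080 × 1.0812 × 1.051 ≈ 1.34133.
Nominal growth factor: 1.04700. Real growth factor = 1.04700 / 1.34133 ≈ 0.78057.
Total real return ≈ -21.9434%.

-21.94%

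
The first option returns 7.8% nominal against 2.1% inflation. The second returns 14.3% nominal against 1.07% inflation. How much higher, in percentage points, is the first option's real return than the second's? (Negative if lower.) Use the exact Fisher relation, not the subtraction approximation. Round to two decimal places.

The first option real return: 1.078/1.021 − 1 = 5.583%.
The second real return: 1.143/1.0107 − 1 = 13.090%.
Difference: 5.583 − 13.090 = -7.507 pp.

-7.51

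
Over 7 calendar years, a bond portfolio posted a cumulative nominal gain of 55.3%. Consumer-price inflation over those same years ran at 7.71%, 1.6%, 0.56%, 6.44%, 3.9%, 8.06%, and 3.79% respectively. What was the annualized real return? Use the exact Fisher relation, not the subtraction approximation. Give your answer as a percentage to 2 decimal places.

Cumulative inflation factor: 1.0771 × 1.016 × 1.0056 × 1.0644 × 1.039 × 1.0806 × 1.0379 ≈ 1.36495.
Nominal growth factor: 1.55300. Real growth factor = 1.55300 / 1.36495 ≈ 1.13777.
Annualized: 1.13777^(1/7) − 1 ≈ 0.01861.

1.86%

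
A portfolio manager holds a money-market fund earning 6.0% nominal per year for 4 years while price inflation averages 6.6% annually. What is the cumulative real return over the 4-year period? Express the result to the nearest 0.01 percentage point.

The annual real rate is (1+6.0%)/(1+6.6%) − 1 = -0.5629%.
Compounded over 4 years: (1 + -0.005629)^4 − 1 ≈ -0.02232.

-2.23%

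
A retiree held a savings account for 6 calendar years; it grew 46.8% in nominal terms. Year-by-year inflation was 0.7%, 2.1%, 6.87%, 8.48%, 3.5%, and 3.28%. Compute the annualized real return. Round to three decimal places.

Cumulative inflation factor: 1.007 × 1.021 × 1.0687 × 1.0848 × 1.035 × 1.0328 ≈ 1.27414.
Nominal growth factor: 1.46800. Real growth factor = 1.46800 / 1.27414 ≈ 1.15215.
Annualized: 1.15215^(1/6) − 1 ≈ 0.02389.

2.389%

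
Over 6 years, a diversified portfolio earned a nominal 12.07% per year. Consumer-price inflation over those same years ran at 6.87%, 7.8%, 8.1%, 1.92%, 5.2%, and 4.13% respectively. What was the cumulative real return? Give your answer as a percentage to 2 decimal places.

Cumulative inflation factor: 1.0687 × 1.078 × 1.081 × 1.0192 × 1.052 × 1.0413 ≈ 1.39044.
Nominal growth factor: 1.98124. Real growth factor = 1.98124 / 1.39044 ≈ 1.42490.
Total real return ≈ 42.4902%.

42.49%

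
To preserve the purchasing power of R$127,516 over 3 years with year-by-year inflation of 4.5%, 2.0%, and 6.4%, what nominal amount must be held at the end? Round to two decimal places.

R$144,618.14

Cumulative price-level factor: 1.045 × 1.020 × 1.064 = 1.1341176.
The nominal amount required is R$127,516 scaled up by that factor.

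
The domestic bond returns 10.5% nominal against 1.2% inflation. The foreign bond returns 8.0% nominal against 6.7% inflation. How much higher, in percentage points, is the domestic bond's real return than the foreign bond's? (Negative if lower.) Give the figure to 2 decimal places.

7.97

The domestic bond real return: 1.105/1.012 − 1 = 9.190%.
The foreign bond real return: 1.080/1.067 − 1 = 1.218%.
Difference: 9.190 − 1.218 = 7.972 pp.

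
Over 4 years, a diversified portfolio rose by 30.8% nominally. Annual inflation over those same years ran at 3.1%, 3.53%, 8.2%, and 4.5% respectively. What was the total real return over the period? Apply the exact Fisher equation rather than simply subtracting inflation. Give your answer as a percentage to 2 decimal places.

8.38%

Cumulative inflation factor: 1.031 × 1.0353 × 1.082 × 1.045 ≈ 1.20689.
Nominal growth factor: 1.30800. Real growth factor = 1.30800 / 1.20689 ≈ 1.08378.
Total real return ≈ 8.3775%.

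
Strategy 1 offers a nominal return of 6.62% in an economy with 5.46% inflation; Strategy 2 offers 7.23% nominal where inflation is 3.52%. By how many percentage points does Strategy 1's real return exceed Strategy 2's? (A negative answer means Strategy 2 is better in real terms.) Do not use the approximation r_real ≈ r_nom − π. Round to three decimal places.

-2.484

Strategy 1 real return: 1.0662/1.0546 − 1 = 1.0999%.
Strategy 2 real return: 1.0723/1.0352 − 1 = 3.5838%.
Difference: 1.0999 − 3.5838 = -2.4839 pp.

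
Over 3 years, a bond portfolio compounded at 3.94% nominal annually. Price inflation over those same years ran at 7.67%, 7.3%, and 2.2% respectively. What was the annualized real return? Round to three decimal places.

-1.659%

Cumulative inflation factor: 1.0767 × 1.073 × 1.022 ≈ 1.18072.
Nominal growth factor: 1.12292. Real growth factor = 1.12292 / 1.18072 ≈ 0.95105.
Annualized: 0.95105^(1/3) − 1 ≈ -0.01659.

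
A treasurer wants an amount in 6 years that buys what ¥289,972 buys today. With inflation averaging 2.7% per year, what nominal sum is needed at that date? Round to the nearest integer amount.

¥340,235

Cumulative price-level factor: (1+2.7%)^6 ≈ 1.1733367181.
Multiplying ¥289,972 by the price-level factor gives the future nominal sum.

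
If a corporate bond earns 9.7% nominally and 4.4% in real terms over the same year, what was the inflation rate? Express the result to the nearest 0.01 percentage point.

5.08%

From (1+r_nom) = (1+r_real)(1+π), we get 1+π = (1 + 9.7%)/(1 + 4.4%) = 1.097/1.044 ≈ 1.05077.
So π ≈ 5.0766%.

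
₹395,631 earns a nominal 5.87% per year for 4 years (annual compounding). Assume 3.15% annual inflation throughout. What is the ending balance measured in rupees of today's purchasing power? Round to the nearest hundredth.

₹439,040.96

Nominal value at maturity: ₹395,631 × (1 + 5.87%)^4 ≈ ₹497,029.27.
Price-level factor over 4 years: (1 + 3.15%)^4 ≈ 1.1320795081.
The maturity value deflated by that factor is the answer in today's purchasing power.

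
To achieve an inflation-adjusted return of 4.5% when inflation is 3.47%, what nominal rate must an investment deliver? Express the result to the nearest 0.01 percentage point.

8.13%

By the Fisher equation, 1 + r_nom = (1 + 4.5%)(1 + 3.47%) = 1.045 × 1.0347 = 1.0812615.
So r_nom = 8.12615%.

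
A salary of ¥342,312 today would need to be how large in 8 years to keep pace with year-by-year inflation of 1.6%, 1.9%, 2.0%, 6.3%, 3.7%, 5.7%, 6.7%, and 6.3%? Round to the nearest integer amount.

¥477,722

Cumulative price-level factor: 1.016 × 1.019 × 1.020 × 1.063 × 1.037 × 1.057 × 1.067 × 1.063 ≈ 1.3955736339.
The nominal amount required is ¥342,312 scaled up by that factor.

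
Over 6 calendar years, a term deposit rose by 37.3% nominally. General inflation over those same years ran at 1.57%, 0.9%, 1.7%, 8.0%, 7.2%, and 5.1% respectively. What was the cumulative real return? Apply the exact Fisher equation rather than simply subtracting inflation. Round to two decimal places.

8.26%

Cumulative inflation factor: 1.0157 × 1.009 × 1.017 × 1.080 × 1.072 × 1.051 ≈ 1.26823.
Nominal growth factor: 1.37300. Real growth factor = 1.37300 / 1.26823 ≈ 1.08261.
Total real return ≈ 8.2609%.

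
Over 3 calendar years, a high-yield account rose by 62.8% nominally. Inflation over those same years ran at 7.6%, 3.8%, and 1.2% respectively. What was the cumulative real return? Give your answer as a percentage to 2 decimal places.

Cumulative inflation factor: 1.076 × 1.038 × 1.012 ≈ 1.13029.
Nominal growth factor: 1.62800. Real growth factor = 1.62800 / 1.13029 ≈ 1.44034.
Total real return ≈ 44.0337%.

44.03%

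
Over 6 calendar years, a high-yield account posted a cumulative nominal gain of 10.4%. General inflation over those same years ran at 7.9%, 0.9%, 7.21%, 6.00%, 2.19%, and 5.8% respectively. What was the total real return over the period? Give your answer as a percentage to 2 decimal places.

-17.47%

Cumulative inflation factor: 1.079 × 1.009 × 1.0721 × 1.0600 × 1.0219 × 1.058 ≈ 1.33767.
Nominal growth factor: 1.10400. Real growth factor = 1.10400 / 1.33767 ≈ 0.82532.
Total real return ≈ -17.4682%.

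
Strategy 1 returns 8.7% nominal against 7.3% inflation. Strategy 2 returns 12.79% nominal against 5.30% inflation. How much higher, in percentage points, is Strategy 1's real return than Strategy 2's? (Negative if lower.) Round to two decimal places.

Strategy 1 real return: 1.087/1.073 − 1 = 1.305%.
Strategy 2 real return: 1.1279/1.0530 − 1 = 7.113%.
Difference: 1.305 − 7.113 = -5.808 pp.

-5.81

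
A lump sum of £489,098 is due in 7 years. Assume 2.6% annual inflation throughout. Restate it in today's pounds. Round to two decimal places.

£408,662.10

Price-level factor over 7 years: (1 + 2.6%)^7 ≈ 1.1968274058.
Purchasing power today: £489,098 divided by that factor.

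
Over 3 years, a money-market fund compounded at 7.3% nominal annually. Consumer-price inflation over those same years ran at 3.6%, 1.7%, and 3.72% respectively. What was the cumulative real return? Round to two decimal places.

13.05%

Cumulative inflation factor: 1.036 × 1.017 × 1.0372 ≈ 1.09281.
Nominal growth factor: 1.23538. Real growth factor = 1.23538 / 1.09281 ≈ 1.13046.
Total real return ≈ 13.0462%.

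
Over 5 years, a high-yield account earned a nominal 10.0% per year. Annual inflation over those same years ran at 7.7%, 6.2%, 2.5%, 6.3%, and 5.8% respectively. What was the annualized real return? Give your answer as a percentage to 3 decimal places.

4.082%

Cumulative inflation factor: 1.077 × 1.062 × 1.025 × 1.063 × 1.058 ≈ 1.31851.
Nominal growth factor: 1.61051. Real growth factor = 1.61051 / 1.31851 ≈ 1.22146.
Annualized: 1.22146^(1/5) − 1 ≈ 0.04082.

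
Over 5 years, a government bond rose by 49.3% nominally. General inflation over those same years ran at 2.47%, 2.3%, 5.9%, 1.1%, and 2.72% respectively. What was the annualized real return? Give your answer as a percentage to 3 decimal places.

Cumulative inflation factor: 1.0247 × 1.023 × 1.059 × 1.011 × 1.0272 ≈ 1.15285.
Nominal growth factor: 1.49300. Real growth factor = 1.49300 / 1.15285 ≈ 1.29505.
Annualized: 1.29505^(1/5) − 1 ≈ 0.05307.

5.307%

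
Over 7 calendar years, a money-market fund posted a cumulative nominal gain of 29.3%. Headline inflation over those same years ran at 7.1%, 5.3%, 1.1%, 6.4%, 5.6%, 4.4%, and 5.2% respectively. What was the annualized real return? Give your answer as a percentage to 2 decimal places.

Cumulative inflation factor: 1.071 × 1.053 × 1.011 × 1.064 × 1.056 × 1.044 × 1.052 ≈ 1.40699.
Nominal growth factor: 1.29300. Real growth factor = 1.29300 / 1.40699 ≈ 0.91898.
Annualized: 0.91898^(1/7) − 1 ≈ -0.01200.

-1.20%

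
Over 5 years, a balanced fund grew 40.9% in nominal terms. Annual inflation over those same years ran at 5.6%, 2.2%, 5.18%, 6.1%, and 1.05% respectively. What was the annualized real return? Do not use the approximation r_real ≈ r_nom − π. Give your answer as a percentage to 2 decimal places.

Cumulative inflation factor: 1.056 × 1.022 × 1.0518 × 1.061 × 1.0105 ≈ 1.21703.
Nominal growth factor: 1.40900. Real growth factor = 1.40900 / 1.21703 ≈ 1.15774.
Annualized: 1.15774^(1/5) − 1 ≈ 0.02973.

2.97%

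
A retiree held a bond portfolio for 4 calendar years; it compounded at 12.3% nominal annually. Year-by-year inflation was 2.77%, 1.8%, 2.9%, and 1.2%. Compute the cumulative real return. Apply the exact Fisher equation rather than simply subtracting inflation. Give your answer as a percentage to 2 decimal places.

Cumulative inflation factor: 1.0277 × 1.018 × 1.029 × 1.012 ≈ 1.08946.
Nominal growth factor: 1.59045. Real growth factor = 1.59045 / 1.08946 ≈ 1.45985.
Total real return ≈ 45.9853%.

45.99%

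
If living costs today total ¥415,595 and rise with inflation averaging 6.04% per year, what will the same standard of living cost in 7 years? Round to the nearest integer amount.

Cumulative price-level factor: (1+6.04%)^7 ≈ 1.5076066118.
The nominal amount required is ¥415,595 scaled up by that factor.

¥626,554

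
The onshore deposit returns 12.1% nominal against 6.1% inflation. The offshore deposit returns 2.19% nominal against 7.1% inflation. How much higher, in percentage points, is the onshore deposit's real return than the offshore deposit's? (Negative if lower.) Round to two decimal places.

10.24

The onshore deposit real return: 1.121/1.061 − 1 = 5.655%.
The offshore deposit real return: 1.0219/1.071 − 1 = -4.585%.
Difference: 5.655 − (-4.585) = 10.240 pp.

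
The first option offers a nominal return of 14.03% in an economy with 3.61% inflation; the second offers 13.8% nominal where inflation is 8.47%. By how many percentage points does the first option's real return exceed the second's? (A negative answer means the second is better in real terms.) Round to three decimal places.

The first option real return: 1.1403/1.0361 − 1 = 10.0569%.
The second real return: 1.138/1.0847 − 1 = 4.9138%.
Difference: 10.0569 − 4.9138 = 5.1431 pp.

5.143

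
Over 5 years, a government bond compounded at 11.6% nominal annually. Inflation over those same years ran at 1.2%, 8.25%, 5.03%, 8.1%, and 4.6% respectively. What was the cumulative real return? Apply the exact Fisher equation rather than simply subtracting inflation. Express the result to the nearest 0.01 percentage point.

Cumulative inflation factor: 1.012 × 1.0825 × 1.0503 × 1.081 × 1.046 ≈ 1.30101.
Nominal growth factor: 1.73110. Real growth factor = 1.73110 / 1.30101 ≈ 1.33058.
Total real return ≈ 33.0583%.

33.06%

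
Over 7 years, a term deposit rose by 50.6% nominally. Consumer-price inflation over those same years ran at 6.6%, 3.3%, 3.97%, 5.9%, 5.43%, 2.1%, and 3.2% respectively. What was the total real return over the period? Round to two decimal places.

Cumulative inflation factor: 1.066 × 1.033 × 1.0397 × 1.059 × 1.0543 × 1.021 × 1.032 ≈ 1.34689.
Nominal growth factor: 1.50600. Real growth factor = 1.50600 / 1.34689 ≈ 1.11813.
Total real return ≈ 11.8134%.

11.81%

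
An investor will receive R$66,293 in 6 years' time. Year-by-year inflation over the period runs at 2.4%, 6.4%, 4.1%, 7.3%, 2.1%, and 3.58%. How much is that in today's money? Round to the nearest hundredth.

R$51,507.92

Price-level factor over 6 years: 1.024 × 1.064 × 1.041 × 1.073 × 1.021 × 1.0358 ≈ 1.2870448610.
Purchasing power today: R$66,293 divided by that factor.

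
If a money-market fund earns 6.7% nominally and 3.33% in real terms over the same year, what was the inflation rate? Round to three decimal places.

From (1+r_nom) = (1+r_real)(1+π), we get 1+π = (1 + 6.7%)/(1 + 3.33%) = 1.067/1.0333 ≈ 1.03261.
So π ≈ 3.2614%.

3.261%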